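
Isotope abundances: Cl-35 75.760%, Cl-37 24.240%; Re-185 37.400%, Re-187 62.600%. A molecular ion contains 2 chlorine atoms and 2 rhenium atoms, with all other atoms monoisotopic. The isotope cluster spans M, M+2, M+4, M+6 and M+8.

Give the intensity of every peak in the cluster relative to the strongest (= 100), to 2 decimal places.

19.82 : 79.02 : 100.00 : 42.32 : 5.68

Chlorine pattern (n=2): 0.57395776 : 0.36728448 : 0.05875776
Rhenium pattern (n=2): 0.139876 : 0.468248 : 0.391876
Convolve the two distributions (both contribute in 2-u steps):
  M: 0.57395776×0.139876 = 0.080283
  M+2: 0.57395776×0.468248 + 0.36728448×0.139876 = 0.320129
  M+4: 0.57395776×0.391876 + 0.36728448×0.468248 + 0.05875776×0.139876 = 0.405119
  M+6: 0.36728448×0.391876 + 0.05875776×0.468248 = 0.171443
  M+8: 0.05875776×0.391876 = 0.023026
Scale to base peak (0.405119) = 100: 19.82 : 79.02 : 100.00 : 42.32 : 5.68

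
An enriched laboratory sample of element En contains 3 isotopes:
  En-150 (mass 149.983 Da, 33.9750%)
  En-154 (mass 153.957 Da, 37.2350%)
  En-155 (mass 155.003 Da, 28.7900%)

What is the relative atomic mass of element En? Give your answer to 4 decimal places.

Weight each isotope mass by its fractional abundance: 0.339750 × 149.983 + 0.372350 × 153.957 + 0.287900 × 155.003
= 50.95672 + 57.32589 + 44.62536 = 152.90797 Da

152.9080 Da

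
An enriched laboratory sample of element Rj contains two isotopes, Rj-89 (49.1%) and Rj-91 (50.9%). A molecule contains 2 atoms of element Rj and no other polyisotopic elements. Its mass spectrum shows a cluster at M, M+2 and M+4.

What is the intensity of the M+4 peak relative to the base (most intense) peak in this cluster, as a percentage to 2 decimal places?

51.83%

(0.491 + 0.509)^2 gives M 0.2411, M+2 0.4998, M+4 0.2591; the largest is M+2.
P(M+2) = C(2,1) × 0.491^1 × 0.509^1 = 2 × 0.4910 × 0.5090 = 0.499838 (base)
P(M+4) = C(2,2) × 0.491^0 × 0.509^2 = 1 × 1.0000 × 0.259081 = 0.259081
Relative intensity = 0.259081 / 0.499838 × 100 = 51.83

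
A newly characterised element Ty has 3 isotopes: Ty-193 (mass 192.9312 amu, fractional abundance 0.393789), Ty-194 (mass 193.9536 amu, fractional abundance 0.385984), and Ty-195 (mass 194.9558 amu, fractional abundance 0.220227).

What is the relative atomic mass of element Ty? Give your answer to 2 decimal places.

193.77 amu

Weight each isotope mass by its fractional abundance: 0.393789 × 192.9312 + 0.385984 × 193.9536 + 0.220227 × 194.9558
= 75.97418 + 74.86299 + 42.93453 = 193.77170 amu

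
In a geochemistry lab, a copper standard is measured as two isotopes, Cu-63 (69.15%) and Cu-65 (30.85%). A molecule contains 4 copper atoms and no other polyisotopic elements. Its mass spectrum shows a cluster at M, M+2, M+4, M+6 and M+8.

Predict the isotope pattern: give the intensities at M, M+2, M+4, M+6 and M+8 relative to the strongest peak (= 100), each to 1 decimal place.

56.0 : 100.0 : 66.9 : 19.9 : 2.2

Expanding (0.6915 + 0.3085)^4:
P(M) = 0.6915^4 = 0.228649
P(M+2) = 4 × 0.6915^3 × 0.3085^1 = 0.408030
P(M+4) = 6 × 0.6915^2 × 0.3085^2 = 0.273052
P(M+6) = 4 × 0.6915^1 × 0.3085^3 = 0.081212
P(M+8) = 0.3085^4 = 0.009058
The M+2 peak is largest (0.408030); scaling to 100 gives 56.0 : 100.0 : 66.9 : 19.9 : 2.2.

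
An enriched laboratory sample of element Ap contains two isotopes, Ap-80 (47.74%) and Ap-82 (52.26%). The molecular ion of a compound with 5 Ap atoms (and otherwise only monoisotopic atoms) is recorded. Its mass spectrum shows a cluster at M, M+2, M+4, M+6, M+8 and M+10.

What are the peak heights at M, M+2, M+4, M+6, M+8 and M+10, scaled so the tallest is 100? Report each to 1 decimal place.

The 5 Ap atoms are independent, so intensities follow the terms of (0.4774 + 0.5226)^5.
P(M) = 0.4774^5 = 0.024798
P(M+2) = 5 × 0.4774^4 × 0.5226^1 = 0.135728
P(M+4) = 10 × 0.4774^3 × 0.5226^2 = 0.297157
P(M+6) = 10 × 0.4774^2 × 0.5226^3 = 0.325292
P(M+8) = 5 × 0.4774^1 × 0.5226^4 = 0.178045
P(M+10) = 0.5226^5 = 0.038980
The M+6 peak is largest (0.325292); scaling to 100 gives 7.6 : 41.7 : 91.4 : 100.0 : 54.7 : 12.0.

7.6 : 41.7 : 91.4 : 100.0 : 54.7 : 12.0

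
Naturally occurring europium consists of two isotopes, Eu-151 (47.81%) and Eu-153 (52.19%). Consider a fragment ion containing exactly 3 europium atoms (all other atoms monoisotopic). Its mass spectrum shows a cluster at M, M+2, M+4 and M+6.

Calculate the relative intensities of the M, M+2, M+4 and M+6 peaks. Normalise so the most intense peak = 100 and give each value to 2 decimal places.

27.97 : 91.61 : 100.00 : 36.39

The 3 Eu atoms are independent, so intensities follow the terms of (0.4781 + 0.5219)^3.
P(M) = 0.4781^3 = 0.109284
P(M+2) = 3 × 0.4781^2 × 0.5219^1 = 0.357887
P(M+4) = 3 × 0.4781^1 × 0.5219^2 = 0.390674
P(M+6) = 0.5219^3 = 0.142155
The M+4 peak is largest (0.390674); scaling to 100 gives 27.97 : 91.61 : 100.00 : 36.39.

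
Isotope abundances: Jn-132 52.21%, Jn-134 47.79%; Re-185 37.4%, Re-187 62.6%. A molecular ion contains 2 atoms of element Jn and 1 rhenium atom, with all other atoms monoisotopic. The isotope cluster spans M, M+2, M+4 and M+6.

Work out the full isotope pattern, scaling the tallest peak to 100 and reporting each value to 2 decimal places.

25.63 : 89.81 : 100.00 : 35.94

Element Jn pattern (n=2): 0.27258841 : 0.49902318 : 0.22838841
Rhenium pattern (n=1): 0.3740 : 0.6260
Convolve the two distributions (both contribute in 2-u steps):
  M: 0.27258841×0.3740 = 0.101948
  M+2: 0.27258841×0.6260 + 0.49902318×0.3740 = 0.357275
  M+4: 0.49902318×0.6260 + 0.22838841×0.3740 = 0.397806
  M+6: 0.22838841×0.6260 = 0.142971
Scale to base peak (0.397806) = 100: 25.63 : 89.81 : 100.00 : 35.94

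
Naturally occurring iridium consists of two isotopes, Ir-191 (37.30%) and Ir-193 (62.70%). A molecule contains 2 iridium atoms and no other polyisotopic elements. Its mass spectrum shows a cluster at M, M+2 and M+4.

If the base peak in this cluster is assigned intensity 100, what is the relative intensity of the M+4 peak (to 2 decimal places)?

84.05

(0.3730 + 0.6270)^2 gives M 0.1391, M+2 0.4677, M+4 0.3931; the largest is M+2.
P(M+2) = C(2,1) × 0.3730^1 × 0.6270^1 = 2 × 0.3730 × 0.6270 = 0.467742 (base)
P(M+4) = C(2,2) × 0.3730^0 × 0.6270^2 = 1 × 1.0000 × 0.393129 = 0.393129
Relative intensity = 0.393129 / 0.467742 × 100 = 84.05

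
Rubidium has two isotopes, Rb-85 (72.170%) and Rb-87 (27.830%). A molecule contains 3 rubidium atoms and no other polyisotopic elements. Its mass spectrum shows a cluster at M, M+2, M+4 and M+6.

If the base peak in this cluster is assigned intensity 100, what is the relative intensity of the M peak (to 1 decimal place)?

(0.72170 + 0.27830)^3 gives M 0.3759, M+2 0.4349, M+4 0.1677, M+6 0.0216; the largest is M+2.
P(M+2) = C(3,1) × 0.72170^2 × 0.27830^1 = 3 × 0.52085089 × 0.2783 = 0.434858 (base)
P(M) = C(3,0) × 0.72170^3 × 0.27830^0 = 1 × 0.37589809 × 1.0000 = 0.375898
Relative intensity = 0.375898 / 0.434858 × 100 = 86.4

86.4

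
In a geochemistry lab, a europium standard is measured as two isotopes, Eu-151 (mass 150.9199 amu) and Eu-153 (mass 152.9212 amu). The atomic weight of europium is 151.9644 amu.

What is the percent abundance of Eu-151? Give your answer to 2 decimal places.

47.81%

With x = fraction of Eu-151 (so Eu-153 is 1 − x):
150.9199·x + 152.9212·(1 − x) = 151.9644
(150.9199 − 152.9212)·x = 151.9644 − 152.9212
x = -0.9568 / -2.0013 = 0.47809 → 47.81% Eu-151, 52.19% Eu-153.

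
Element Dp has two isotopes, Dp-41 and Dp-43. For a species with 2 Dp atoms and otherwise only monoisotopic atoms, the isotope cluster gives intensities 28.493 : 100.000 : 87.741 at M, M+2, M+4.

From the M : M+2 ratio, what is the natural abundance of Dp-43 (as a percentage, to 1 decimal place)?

Write p for the Dp-41 fraction. I(M+2)/I(M) = [C(2,1)·p^1·(1−p)] / p^2 = 2·(1−p)/p = 100.000/28.493 = 3.5096
(1−p)/p = 3.5096/2 = 1.7548  ⇒  p = 1/(1 + 1.7548) = 0.3630
Dp-41: 36.3%, Dp-43: 63.7%.

63.7%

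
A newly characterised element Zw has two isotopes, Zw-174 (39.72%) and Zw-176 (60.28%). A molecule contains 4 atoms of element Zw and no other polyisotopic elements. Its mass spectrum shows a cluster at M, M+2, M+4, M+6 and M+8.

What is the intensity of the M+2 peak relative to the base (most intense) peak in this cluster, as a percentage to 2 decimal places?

Term probabilities: M 0.0249, M+2 0.1511, M+4 0.3440, M+6 0.3480, M+8 0.1320. Base peak = M+6.
P(M+6) = C(4,3) × 0.3972^1 × 0.6028^3 = 4 × 0.3972 × 0.21903813 = 0.348008 (base)
P(M+2) = C(4,1) × 0.3972^3 × 0.6028^1 = 4 × 0.06266539 × 0.6028 = 0.151099
Relative intensity = 0.151099 / 0.348008 × 100 = 43.42

43.42%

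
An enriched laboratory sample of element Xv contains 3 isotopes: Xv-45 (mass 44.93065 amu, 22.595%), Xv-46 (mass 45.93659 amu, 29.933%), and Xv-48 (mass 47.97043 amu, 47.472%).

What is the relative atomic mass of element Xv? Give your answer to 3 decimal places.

Weight each isotope mass by its fractional abundance: 0.22595 × 44.93065 + 0.29933 × 45.93659 + 0.47472 × 47.97043
= 10.152080 + 13.750199 + 22.772523 = 46.674802 amu

46.675 amu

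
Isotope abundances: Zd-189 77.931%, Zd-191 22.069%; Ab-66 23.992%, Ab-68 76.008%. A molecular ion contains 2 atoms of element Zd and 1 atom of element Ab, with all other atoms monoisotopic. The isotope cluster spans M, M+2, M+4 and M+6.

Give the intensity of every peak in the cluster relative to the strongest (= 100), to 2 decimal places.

Element Zd pattern (n=2): 0.60732408 : 0.34397185 : 0.04870408
Element Ab pattern (n=1): 0.23992 : 0.76008
Convolve the two distributions (both contribute in 2-u steps):
  M: 0.60732408×0.23992 = 0.145709
  M+2: 0.60732408×0.76008 + 0.34397185×0.23992 = 0.544141
  M+4: 0.34397185×0.76008 + 0.04870408×0.23992 = 0.273131
  M+6: 0.04870408×0.76008 = 0.037019
Scale to base peak (0.544141) = 100: 26.78 : 100.00 : 50.19 : 6.80

26.78 : 100.00 : 50.19 : 6.80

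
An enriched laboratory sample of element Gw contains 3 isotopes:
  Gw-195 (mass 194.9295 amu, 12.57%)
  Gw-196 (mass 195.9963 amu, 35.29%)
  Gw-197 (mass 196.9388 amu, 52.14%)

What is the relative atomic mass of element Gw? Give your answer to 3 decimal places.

196.354 amu

Average mass = Σ (abundance × isotope mass) = 0.1257 × 194.9295 + 0.3529 × 195.9963 + 0.5214 × 196.9388
= 24.50264 + 69.16709 + 102.68389 = 196.35362 amu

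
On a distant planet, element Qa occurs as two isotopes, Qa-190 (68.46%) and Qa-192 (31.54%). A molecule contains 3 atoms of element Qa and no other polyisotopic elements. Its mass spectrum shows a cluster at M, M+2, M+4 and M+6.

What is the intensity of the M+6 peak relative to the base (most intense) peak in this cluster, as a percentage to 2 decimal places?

Binomial terms of (0.6846 + 0.3154)^3: M 0.3209, M+2 0.4435, M+4 0.2043, M+6 0.0314 → M+2 is the base peak.
P(M+2) = C(3,1) × 0.6846^2 × 0.3154^1 = 3 × 0.46867716 × 0.3154 = 0.443462 (base)
P(M+6) = C(3,3) × 0.6846^0 × 0.3154^3 = 1 × 1.0000 × 0.0313751 = 0.031375
Relative intensity = 0.031375 / 0.443462 × 100 = 7.08

7.08%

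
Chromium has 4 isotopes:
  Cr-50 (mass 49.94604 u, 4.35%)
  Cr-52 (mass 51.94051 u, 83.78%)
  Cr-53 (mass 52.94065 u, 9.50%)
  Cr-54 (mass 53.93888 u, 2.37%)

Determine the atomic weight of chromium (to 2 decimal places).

52.00 u

Ar = Σ fᵢ·mᵢ = 0.0435 × 49.94604 + 0.8378 × 51.94051 + 0.0950 × 52.94065 + 0.0237 × 53.93888
= 2.172653 + 43.515759 + 5.029362 + 1.278351 = 51.996125 u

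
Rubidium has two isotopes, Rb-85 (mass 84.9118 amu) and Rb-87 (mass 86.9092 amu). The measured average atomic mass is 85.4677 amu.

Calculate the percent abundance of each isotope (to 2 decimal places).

Writing the weighted mean with unknown fraction x of Rb-85:
84.9118·x + 86.9092·(1 − x) = 85.4677
(84.9118 − 86.9092)·x = 85.4677 − 86.9092
x = -1.4415 / -1.9974 = 0.72169 → 72.17% Rb-85, 27.83% Rb-87.

Rb-85: 72.17%, Rb-87: 27.83%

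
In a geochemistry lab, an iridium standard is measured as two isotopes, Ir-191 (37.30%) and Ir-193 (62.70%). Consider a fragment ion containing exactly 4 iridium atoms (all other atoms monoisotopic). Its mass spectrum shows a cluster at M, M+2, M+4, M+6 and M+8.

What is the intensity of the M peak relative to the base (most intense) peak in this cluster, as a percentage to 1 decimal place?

(0.3730 + 0.6270)^4 gives M 0.0194, M+2 0.1302, M+4 0.3282, M+6 0.3678, M+8 0.1546; the largest is M+6.
P(M+6) = C(4,3) × 0.3730^1 × 0.6270^3 = 4 × 0.3730 × 0.24649188 = 0.367766 (base)
P(M) = C(4,0) × 0.3730^4 × 0.6270^0 = 1 × 0.01935688 × 1.0000 = 0.019357
Relative intensity = 0.019357 / 0.367766 × 100 = 5.3

5.3%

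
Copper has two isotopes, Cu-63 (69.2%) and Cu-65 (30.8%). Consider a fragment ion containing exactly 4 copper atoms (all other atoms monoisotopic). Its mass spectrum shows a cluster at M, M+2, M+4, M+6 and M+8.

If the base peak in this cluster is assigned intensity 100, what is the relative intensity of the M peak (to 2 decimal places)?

56.17

(0.692 + 0.308)^4 gives M 0.2293, M+2 0.4083, M+4 0.2726, M+6 0.0809, M+8 0.0090; the largest is M+2.
P(M+2) = C(4,1) × 0.692^3 × 0.308^1 = 4 × 0.33137389 × 0.3080 = 0.408253 (base)
P(M) = C(4,0) × 0.692^4 × 0.308^0 = 1 × 0.22931073 × 1.0000 = 0.229311
Relative intensity = 0.229311 / 0.408253 × 100 = 56.17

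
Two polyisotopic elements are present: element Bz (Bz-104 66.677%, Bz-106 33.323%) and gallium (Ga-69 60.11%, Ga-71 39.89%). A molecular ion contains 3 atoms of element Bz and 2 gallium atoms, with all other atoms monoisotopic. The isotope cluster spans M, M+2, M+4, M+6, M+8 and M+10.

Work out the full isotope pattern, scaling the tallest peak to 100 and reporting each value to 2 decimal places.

31.45 : 88.90 : 100.00 : 55.97 : 15.59 : 1.73

Element Bz pattern (n=3): 0.2964341 : 0.44444441 : 0.22211889 : 0.0370026
Gallium pattern (n=2): 0.36132121 : 0.47955758 : 0.15912121
Convolve the two distributions (both contribute in 2-u steps):
  M: 0.2964341×0.36132121 = 0.107108
  M+2: 0.2964341×0.47955758 + 0.44444441×0.36132121 = 0.302744
  M+4: 0.2964341×0.15912121 + 0.44444441×0.47955758 + 0.22211889×0.36132121 = 0.340562
  M+6: 0.44444441×0.15912121 + 0.22211889×0.47955758 + 0.0370026×0.36132121 = 0.190609
  M+8: 0.22211889×0.15912121 + 0.0370026×0.47955758 = 0.053089
  M+10: 0.0370026×0.15912121 = 0.005888
Scale to base peak (0.340562) = 100: 31.45 : 88.90 : 100.00 : 55.97 : 15.59 : 1.73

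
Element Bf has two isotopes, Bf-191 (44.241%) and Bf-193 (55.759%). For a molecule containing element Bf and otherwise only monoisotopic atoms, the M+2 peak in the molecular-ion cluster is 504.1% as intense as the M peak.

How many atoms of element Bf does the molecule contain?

With n Bf atoms, P(M+2)/P(M) = C(n,1)·p^(n−1)q / p^n = n·q/p = n · 0.55759/0.44241.
n = 5.041 × 0.44241/0.55759 = 4.00 ≈ 4

4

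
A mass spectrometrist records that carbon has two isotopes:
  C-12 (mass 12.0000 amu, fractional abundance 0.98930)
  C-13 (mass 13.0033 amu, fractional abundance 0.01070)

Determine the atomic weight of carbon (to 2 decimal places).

Ar = Σ fᵢ·mᵢ = 0.98930 × 12.0000 + 0.01070 × 13.0033
= 11.87160 + 0.13914 = 12.01074 amu

12.01 amu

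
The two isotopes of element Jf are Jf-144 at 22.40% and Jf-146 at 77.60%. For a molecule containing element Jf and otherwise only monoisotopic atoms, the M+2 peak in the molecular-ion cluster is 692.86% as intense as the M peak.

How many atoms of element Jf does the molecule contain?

2

The M+2/M ratio from n Jf atoms is n · q/p = n · 0.7760/0.2240.
n = 6.9286 × 0.2240/0.7760 = 2.00 ≈ 2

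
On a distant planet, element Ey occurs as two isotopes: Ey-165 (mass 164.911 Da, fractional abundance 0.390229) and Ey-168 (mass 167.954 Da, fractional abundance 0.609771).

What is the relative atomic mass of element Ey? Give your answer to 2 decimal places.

Ar = Σ fᵢ·mᵢ = 0.390229 × 164.911 + 0.609771 × 167.954
= 64.3531 + 102.4135 = 166.7666 Da

166.77 Da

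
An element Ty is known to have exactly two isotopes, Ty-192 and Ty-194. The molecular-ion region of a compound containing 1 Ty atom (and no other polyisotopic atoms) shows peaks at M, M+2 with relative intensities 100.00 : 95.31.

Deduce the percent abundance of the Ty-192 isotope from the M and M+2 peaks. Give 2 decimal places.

Write p for the Ty-192 fraction. I(M+2)/I(M) = [C(1,1)·p^0·(1−p)] / p^1 = 1·(1−p)/p = 95.31/100.00 = 0.9531
(1−p)/p = 0.9531/1 = 0.9531  ⇒  p = 1/(1 + 0.9531) = 0.5120
Ty-192: 51.20%, Ty-194: 48.80%.

51.20%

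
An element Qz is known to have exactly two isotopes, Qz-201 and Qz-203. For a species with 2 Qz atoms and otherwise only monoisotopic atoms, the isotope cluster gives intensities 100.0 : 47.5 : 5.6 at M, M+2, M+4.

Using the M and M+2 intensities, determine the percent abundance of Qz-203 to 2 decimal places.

19.19%

If p is the fraction of Qz that is Qz-201, then I(M+2)/I(M) = [C(2,1)·p^1·(1−p)] / p^2 = 2·(1−p)/p = 47.5/100.0 = 0.4750
(1−p)/p = 0.4750/2 = 0.2375  ⇒  p = 1/(1 + 0.2375) = 0.8081
Qz-201: 80.81%, Qz-203: 19.19%.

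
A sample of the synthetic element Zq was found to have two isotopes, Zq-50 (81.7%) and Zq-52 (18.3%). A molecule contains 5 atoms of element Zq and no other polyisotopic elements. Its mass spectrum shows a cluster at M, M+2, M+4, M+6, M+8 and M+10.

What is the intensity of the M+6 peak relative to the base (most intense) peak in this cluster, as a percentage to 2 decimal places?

Binomial terms of (0.817 + 0.183)^5: M 0.3640, M+2 0.4077, M+4 0.1826, M+6 0.0409, M+8 0.0046, M+10 0.0002 → M+2 is the base peak.
P(M+2) = C(5,1) × 0.817^4 × 0.183^1 = 5 × 0.44554157 × 0.1830 = 0.407671 (base)
P(M+6) = C(5,3) × 0.817^2 × 0.183^3 = 10 × 0.667489 × 0.00612849 = 0.040907
Relative intensity = 0.040907 / 0.407671 × 100 = 10.03

10.03%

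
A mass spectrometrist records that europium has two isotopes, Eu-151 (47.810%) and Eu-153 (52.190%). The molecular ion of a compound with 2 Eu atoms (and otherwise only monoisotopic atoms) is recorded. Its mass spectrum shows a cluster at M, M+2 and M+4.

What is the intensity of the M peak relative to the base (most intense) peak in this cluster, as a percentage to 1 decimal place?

45.8%

Term probabilities: M 0.2286, M+2 0.4990, M+4 0.2724. Base peak = M+2.
P(M+2) = C(2,1) × 0.47810^1 × 0.52190^1 = 2 × 0.4781 × 0.5219 = 0.499041 (base)
P(M) = C(2,0) × 0.47810^2 × 0.52190^0 = 1 × 0.22857961 × 1.0000 = 0.228580
Relative intensity = 0.228580 / 0.499041 × 100 = 45.8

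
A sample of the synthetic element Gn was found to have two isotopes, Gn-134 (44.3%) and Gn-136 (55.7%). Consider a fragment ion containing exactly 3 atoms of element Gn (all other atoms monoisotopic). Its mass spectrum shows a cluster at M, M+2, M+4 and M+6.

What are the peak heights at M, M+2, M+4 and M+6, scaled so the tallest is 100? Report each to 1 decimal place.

The 3 Gn atoms are independent, so intensities follow the terms of (0.443 + 0.557)^3.
P(M) = 0.443^3 = 0.086938
P(M+2) = 3 × 0.443^2 × 0.557^1 = 0.327932
P(M+4) = 3 × 0.443^1 × 0.557^2 = 0.412321
P(M+6) = 0.557^3 = 0.172809
The M+4 peak is largest (0.412321); scaling to 100 gives 21.1 : 79.5 : 100.0 : 41.9.

21.1 : 79.5 : 100.0 : 41.9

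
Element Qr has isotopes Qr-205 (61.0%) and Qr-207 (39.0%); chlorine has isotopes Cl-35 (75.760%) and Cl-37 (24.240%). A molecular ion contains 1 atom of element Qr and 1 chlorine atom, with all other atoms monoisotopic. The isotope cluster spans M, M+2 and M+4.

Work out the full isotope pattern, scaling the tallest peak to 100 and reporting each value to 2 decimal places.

Element Qr pattern (n=1): 0.6100 : 0.3900
Chlorine pattern (n=1): 0.7576 : 0.2424
Convolve the two distributions (both contribute in 2-u steps):
  M: 0.6100×0.7576 = 0.462136
  M+2: 0.6100×0.2424 + 0.3900×0.7576 = 0.443328
  M+4: 0.3900×0.2424 = 0.094536
Scale to base peak (0.462136) = 100: 100.00 : 95.93 : 20.46

100.00 : 95.93 : 20.46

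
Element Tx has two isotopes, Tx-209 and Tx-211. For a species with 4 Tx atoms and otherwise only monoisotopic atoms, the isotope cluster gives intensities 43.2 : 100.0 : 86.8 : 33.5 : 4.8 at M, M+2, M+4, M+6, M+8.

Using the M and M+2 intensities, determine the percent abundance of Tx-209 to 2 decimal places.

Write p for the Tx-209 fraction. I(M+2)/I(M) = [C(4,1)·p^3·(1−p)] / p^4 = 4·(1−p)/p = 100.0/43.2 = 2.3148
(1−p)/p = 2.3148/4 = 0.5787  ⇒  p = 1/(1 + 0.5787) = 0.6334
Tx-209: 63.34%, Tx-211: 36.66%.

63.34%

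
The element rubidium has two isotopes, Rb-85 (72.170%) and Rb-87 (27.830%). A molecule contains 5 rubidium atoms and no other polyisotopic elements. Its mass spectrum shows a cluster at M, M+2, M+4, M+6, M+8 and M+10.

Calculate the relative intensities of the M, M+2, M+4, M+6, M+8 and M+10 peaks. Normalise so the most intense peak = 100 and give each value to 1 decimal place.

51.9 : 100.0 : 77.1 : 29.7 : 5.7 : 0.4

The 5 Rb atoms are independent, so intensities follow the terms of (0.72170 + 0.27830)^5.
P(M) = 0.72170^5 = 0.195787
P(M+2) = 5 × 0.72170^4 × 0.27830^1 = 0.377494
P(M+4) = 10 × 0.72170^3 × 0.27830^2 = 0.291136
P(M+6) = 10 × 0.72170^2 × 0.27830^3 = 0.112267
P(M+8) = 5 × 0.72170^1 × 0.27830^4 = 0.021646
P(M+10) = 0.27830^5 = 0.001669
The M+2 peak is largest (0.377494); scaling to 100 gives 51.9 : 100.0 : 77.1 : 29.7 : 5.7 : 0.4.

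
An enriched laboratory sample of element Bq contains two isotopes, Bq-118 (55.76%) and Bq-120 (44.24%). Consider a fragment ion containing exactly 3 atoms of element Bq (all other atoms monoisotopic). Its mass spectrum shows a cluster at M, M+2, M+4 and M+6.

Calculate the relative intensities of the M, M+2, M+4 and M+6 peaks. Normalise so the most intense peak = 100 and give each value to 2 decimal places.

42.01 : 100.00 : 79.34 : 20.98

Expanding (0.5576 + 0.4424)^3:
P(M) = 0.5576^3 = 0.173368
P(M+2) = 3 × 0.5576^2 × 0.4424^1 = 0.412650
P(M+4) = 3 × 0.5576^1 × 0.4424^2 = 0.327397
P(M+6) = 0.4424^3 = 0.086586
The M+2 peak is largest (0.412650); scaling to 100 gives 42.01 : 100.00 : 79.34 : 20.98.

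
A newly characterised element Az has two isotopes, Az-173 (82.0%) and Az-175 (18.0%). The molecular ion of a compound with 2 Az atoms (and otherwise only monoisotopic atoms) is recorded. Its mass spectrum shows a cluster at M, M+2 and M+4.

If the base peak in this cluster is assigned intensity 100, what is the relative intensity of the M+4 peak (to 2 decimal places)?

4.82

Binomial terms of (0.820 + 0.180)^2: M 0.6724, M+2 0.2952, M+4 0.0324 → M is the base peak.
P(M) = C(2,0) × 0.820^2 × 0.180^0 = 1 × 0.6724 × 1.0000 = 0.672400 (base)
P(M+4) = C(2,2) × 0.820^0 × 0.180^2 = 1 × 1.0000 × 0.0324 = 0.032400
Relative intensity = 0.032400 / 0.672400 × 100 = 4.82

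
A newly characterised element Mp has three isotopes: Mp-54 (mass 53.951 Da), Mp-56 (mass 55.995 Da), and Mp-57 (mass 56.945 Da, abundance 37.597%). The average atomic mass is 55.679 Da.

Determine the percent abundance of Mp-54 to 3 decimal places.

Let x and y be the fractions of Mp-54 and Mp-56. Then x + y = 1 − 0.37597 = 0.62403 and 53.951x + 55.995y = 55.679 − 0.37597×56.945 = 34.26938835.
Substituting: 53.951x + 55.995(0.62403 − x) = 34.26938835
(53.951 − 55.995)x = -0.6731715  ⇒  x = 0.32934, y = 0.29469
Mp-54: 32.934%, Mp-56: 29.469%.

32.934%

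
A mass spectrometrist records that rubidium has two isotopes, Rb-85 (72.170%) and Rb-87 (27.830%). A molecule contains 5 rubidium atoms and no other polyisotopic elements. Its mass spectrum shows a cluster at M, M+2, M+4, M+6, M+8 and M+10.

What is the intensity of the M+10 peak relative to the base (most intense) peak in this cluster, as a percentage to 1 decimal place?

0.4%

(0.72170 + 0.27830)^5 gives M 0.1958, M+2 0.3775, M+4 0.2911, M+6 0.1123, M+8 0.0216, M+10 0.0017; the largest is M+2.
P(M+2) = C(5,1) × 0.72170^4 × 0.27830^1 = 5 × 0.27128565 × 0.2783 = 0.377494 (base)
P(M+10) = C(5,5) × 0.72170^0 × 0.27830^5 = 1 × 1.0000 × 0.00166942 = 0.001669
Relative intensity = 0.001669 / 0.377494 × 100 = 0.4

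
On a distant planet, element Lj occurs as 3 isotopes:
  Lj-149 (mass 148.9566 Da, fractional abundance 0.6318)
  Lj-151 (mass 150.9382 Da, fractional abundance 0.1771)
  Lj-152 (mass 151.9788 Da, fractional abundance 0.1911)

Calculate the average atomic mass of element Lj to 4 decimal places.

The abundance-weighted mean is 0.6318 × 148.9566 + 0.1771 × 150.9382 + 0.1911 × 151.9788
= 94.11078 + 26.73116 + 29.04315 = 149.88509 Da

149.8851 Da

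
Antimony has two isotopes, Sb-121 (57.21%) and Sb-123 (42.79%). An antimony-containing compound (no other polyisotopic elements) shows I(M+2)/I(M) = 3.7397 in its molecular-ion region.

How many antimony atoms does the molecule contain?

For n independent Sb atoms, I(M+2)/I(M) = n · (abundance Sb-123) / (abundance Sb-121) = n · 0.4279/0.5721.
n = 3.7397 × 0.5721/0.4279 = 5.00 ≈ 5

5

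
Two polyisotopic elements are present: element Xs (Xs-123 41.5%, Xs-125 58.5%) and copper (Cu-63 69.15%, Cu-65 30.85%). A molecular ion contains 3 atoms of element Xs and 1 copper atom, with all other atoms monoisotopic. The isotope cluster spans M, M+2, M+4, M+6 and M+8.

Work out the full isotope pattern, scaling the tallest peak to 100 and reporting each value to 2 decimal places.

12.74 : 59.57 : 100.00 : 69.58 : 15.92

Element Xs pattern (n=3): 0.07147337 : 0.30225487 : 0.42607012 : 0.20020162
Copper pattern (n=1): 0.6915 : 0.3085
Convolve the two distributions (both contribute in 2-u steps):
  M: 0.07147337×0.6915 = 0.049424
  M+2: 0.07147337×0.3085 + 0.30225487×0.6915 = 0.231059
  M+4: 0.30225487×0.3085 + 0.42607012×0.6915 = 0.387873
  M+6: 0.42607012×0.3085 + 0.20020162×0.6915 = 0.269882
  M+8: 0.20020162×0.3085 = 0.061762
Scale to base peak (0.387873) = 100: 12.74 : 59.57 : 100.00 : 69.58 : 15.92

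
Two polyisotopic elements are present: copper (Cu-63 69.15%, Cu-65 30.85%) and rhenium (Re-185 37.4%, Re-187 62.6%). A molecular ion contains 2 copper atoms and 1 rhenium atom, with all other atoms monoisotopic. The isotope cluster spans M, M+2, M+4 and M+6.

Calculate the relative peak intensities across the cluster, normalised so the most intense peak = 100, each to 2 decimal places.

Copper pattern (n=2): 0.47817225 : 0.4266555 : 0.09517225
Rhenium pattern (n=1): 0.3740 : 0.6260
Convolve the two distributions (both contribute in 2-u steps):
  M: 0.47817225×0.3740 = 0.178836
  M+2: 0.47817225×0.6260 + 0.4266555×0.3740 = 0.458905
  M+4: 0.4266555×0.6260 + 0.09517225×0.3740 = 0.302681
  M+6: 0.09517225×0.6260 = 0.059578
Scale to base peak (0.458905) = 100: 38.97 : 100.00 : 65.96 : 12.98

38.97 : 100.00 : 65.96 : 12.98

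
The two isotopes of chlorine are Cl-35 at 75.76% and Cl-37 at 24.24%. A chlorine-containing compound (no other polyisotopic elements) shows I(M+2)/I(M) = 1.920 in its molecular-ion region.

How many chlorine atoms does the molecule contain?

For n independent Cl atoms, I(M+2)/I(M) = n · (abundance Cl-37) / (abundance Cl-35) = n · 0.2424/0.7576.
n = 1.920 × 0.7576/0.2424 = 6.00 ≈ 6

6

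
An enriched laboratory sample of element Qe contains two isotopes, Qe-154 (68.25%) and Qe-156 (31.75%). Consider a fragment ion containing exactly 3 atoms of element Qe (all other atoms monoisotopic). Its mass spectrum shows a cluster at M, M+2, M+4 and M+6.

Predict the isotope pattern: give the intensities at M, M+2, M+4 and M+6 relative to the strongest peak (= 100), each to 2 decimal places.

71.65 : 100.00 : 46.52 : 7.21

Each Qe atom is independently Qe-154 (p = 0.6825) or Qe-156 (q = 0.3175); the cluster is the binomial expansion (p + q)^3.
P(M) = 0.6825^3 = 0.317913
P(M+2) = 3 × 0.6825^2 × 0.3175^1 = 0.443680
P(M+4) = 3 × 0.6825^1 × 0.3175^2 = 0.206401
P(M+6) = 0.3175^3 = 0.032006
The M+2 peak is largest (0.443680); scaling to 100 gives 71.65 : 100.00 : 46.52 : 7.21.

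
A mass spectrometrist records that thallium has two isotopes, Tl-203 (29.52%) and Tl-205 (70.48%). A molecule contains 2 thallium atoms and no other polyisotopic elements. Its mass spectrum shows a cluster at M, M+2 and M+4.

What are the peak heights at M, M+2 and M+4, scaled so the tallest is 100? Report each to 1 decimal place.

Expanding (0.2952 + 0.7048)^2:
P(M) = 0.2952^2 = 0.087143
P(M+2) = 2 × 0.2952^1 × 0.7048^1 = 0.416114
P(M+4) = 0.7048^2 = 0.496743
The M+4 peak is largest (0.496743); scaling to 100 gives 17.5 : 83.8 : 100.0.

17.5 : 83.8 : 100.0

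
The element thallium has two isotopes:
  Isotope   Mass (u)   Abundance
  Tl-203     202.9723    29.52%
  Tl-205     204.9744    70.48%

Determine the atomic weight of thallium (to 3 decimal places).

Weight each isotope mass by its fractional abundance: 0.2952 × 202.9723 + 0.7048 × 204.9744
= 59.91742 + 144.46596 = 204.38338 u

204.383 u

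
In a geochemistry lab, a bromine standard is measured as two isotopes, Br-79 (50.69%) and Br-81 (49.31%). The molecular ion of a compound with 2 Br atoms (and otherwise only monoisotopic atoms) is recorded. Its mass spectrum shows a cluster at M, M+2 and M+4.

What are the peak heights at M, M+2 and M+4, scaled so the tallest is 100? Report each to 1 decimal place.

Each Br atom is independently Br-79 (p = 0.5069) or Br-81 (q = 0.4931); the cluster is the binomial expansion (p + q)^2.
P(M) = 0.5069^2 = 0.256948
P(M+2) = 2 × 0.5069^1 × 0.4931^1 = 0.499905
P(M+4) = 0.4931^2 = 0.243148
The M+2 peak is largest (0.499905); scaling to 100 gives 51.4 : 100.0 : 48.6.

51.4 : 100.0 : 48.6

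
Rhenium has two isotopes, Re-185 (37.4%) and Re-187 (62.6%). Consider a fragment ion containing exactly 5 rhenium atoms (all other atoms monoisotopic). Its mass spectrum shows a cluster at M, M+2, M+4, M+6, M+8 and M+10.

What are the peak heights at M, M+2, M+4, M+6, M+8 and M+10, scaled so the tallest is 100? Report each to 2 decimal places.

The 5 Re atoms are independent, so intensities follow the terms of (0.374 + 0.626)^5.
P(M) = 0.374^5 = 0.007317
P(M+2) = 5 × 0.374^4 × 0.626^1 = 0.061239
P(M+4) = 10 × 0.374^3 × 0.626^2 = 0.205005
P(M+6) = 10 × 0.374^2 × 0.626^3 = 0.343136
P(M+8) = 5 × 0.374^1 × 0.626^4 = 0.287170
P(M+10) = 0.626^5 = 0.096133
The M+6 peak is largest (0.343136); scaling to 100 gives 2.13 : 17.85 : 59.74 : 100.00 : 83.69 : 28.02.

2.13 : 17.85 : 59.74 : 100.00 : 83.69 : 28.02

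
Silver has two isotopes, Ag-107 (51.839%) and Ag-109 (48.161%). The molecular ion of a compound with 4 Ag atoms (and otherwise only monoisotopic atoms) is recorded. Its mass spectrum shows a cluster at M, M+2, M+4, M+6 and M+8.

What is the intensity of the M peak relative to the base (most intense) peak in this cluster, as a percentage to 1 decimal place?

19.3%

Term probabilities: M 0.0722, M+2 0.2684, M+4 0.3740, M+6 0.2316, M+8 0.0538. Base peak = M+4.
P(M+4) = C(4,2) × 0.51839^2 × 0.48161^2 = 6 × 0.26872819 × 0.23194819 = 0.373986 (base)
P(M) = C(4,0) × 0.51839^4 × 0.48161^0 = 1 × 0.07221484 × 1.0000 = 0.072215
Relative intensity = 0.072215 / 0.373986 × 100 = 19.3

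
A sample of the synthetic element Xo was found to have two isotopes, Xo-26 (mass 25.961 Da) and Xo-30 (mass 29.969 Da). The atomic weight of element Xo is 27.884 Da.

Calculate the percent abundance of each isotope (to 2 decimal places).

Let x be the fractional abundance of Xo-26; then Xo-30 has abundance 1 − x.
25.961·x + 29.969·(1 − x) = 27.884
(25.961 − 29.969)·x = 27.884 − 29.969
x = -2.085 / -4.008 = 0.52021 → 52.02% Xo-26, 47.98% Xo-30.

Xo-26: 52.02%, Xo-30: 47.98%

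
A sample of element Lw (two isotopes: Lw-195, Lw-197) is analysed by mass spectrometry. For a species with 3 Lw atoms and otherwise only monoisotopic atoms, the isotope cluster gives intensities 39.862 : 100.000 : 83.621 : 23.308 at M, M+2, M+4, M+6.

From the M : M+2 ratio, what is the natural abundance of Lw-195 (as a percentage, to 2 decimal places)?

Write p for the Lw-195 fraction. I(M+2)/I(M) = [C(3,1)·p^2·(1−p)] / p^3 = 3·(1−p)/p = 100.000/39.862 = 2.5087
(1−p)/p = 2.5087/3 = 0.8362  ⇒  p = 1/(1 + 0.8362) = 0.5446
Lw-195: 54.46%, Lw-197: 45.54%.

54.46%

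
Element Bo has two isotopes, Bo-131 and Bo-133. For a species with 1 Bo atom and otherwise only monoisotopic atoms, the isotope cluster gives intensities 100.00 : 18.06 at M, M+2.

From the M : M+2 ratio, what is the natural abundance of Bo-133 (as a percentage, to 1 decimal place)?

Write p for the Bo-131 fraction. I(M+2)/I(M) = [C(1,1)·p^0·(1−p)] / p^1 = 1·(1−p)/p = 18.06/100.00 = 0.1806
(1−p)/p = 0.1806/1 = 0.1806  ⇒  p = 1/(1 + 0.1806) = 0.8470
Bo-131: 84.7%, Bo-133: 15.3%.

15.3%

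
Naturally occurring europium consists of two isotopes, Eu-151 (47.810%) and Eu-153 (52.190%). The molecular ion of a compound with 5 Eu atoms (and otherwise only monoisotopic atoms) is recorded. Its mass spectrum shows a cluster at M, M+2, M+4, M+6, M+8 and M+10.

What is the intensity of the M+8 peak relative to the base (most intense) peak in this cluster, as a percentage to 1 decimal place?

Binomial terms of (0.47810 + 0.52190)^5: M 0.0250, M+2 0.1363, M+4 0.2977, M+6 0.3249, M+8 0.1774, M+10 0.0387 → M+6 is the base peak.
P(M+6) = C(5,3) × 0.47810^2 × 0.52190^3 = 10 × 0.22857961 × 0.14215492 = 0.324937 (base)
P(M+8) = C(5,4) × 0.47810^1 × 0.52190^4 = 5 × 0.4781 × 0.07419065 = 0.177353
Relative intensity = 0.177353 / 0.324937 × 100 = 54.6

54.6%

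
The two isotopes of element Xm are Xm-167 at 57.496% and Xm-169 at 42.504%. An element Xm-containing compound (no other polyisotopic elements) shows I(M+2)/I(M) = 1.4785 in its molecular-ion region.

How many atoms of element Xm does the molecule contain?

With n Xm atoms, P(M+2)/P(M) = C(n,1)·p^(n−1)q / p^n = n·q/p = n · 0.42504/0.57496.
n = 1.4785 × 0.57496/0.42504 = 2.00 ≈ 2

2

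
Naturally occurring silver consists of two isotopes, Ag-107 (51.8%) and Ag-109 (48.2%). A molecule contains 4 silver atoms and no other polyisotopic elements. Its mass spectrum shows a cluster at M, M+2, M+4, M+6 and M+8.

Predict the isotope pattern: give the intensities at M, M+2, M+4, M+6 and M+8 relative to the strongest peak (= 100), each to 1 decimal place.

The 4 Ag atoms are independent, so intensities follow the terms of (0.518 + 0.482)^4.
P(M) = 0.518^4 = 0.071998
P(M+2) = 4 × 0.518^3 × 0.482^1 = 0.267976
P(M+4) = 6 × 0.518^2 × 0.482^2 = 0.374029
P(M+6) = 4 × 0.518^1 × 0.482^3 = 0.232023
P(M+8) = 0.482^4 = 0.053974
The M+4 peak is largest (0.374029); scaling to 100 gives 19.2 : 71.6 : 100.0 : 62.0 : 14.4.

19.2 : 71.6 : 100.0 : 62.0 : 14.4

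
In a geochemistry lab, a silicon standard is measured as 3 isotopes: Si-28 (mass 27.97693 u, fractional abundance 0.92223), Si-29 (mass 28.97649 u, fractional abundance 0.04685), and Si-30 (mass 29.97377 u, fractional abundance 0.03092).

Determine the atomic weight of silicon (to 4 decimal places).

Average mass = Σ (abundance × isotope mass) = 0.92223 × 27.97693 + 0.04685 × 28.97649 + 0.03092 × 29.97377
= 25.801164 + 1.357549 + 0.926789 = 28.085502 u

28.0855 u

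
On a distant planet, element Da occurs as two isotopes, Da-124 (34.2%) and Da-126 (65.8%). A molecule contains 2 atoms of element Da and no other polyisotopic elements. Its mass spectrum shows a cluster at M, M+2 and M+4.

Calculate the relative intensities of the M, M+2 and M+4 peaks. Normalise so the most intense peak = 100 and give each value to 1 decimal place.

26.0 : 100.0 : 96.2

The 2 Da atoms are independent, so intensities follow the terms of (0.342 + 0.658)^2.
P(M) = 0.342^2 = 0.116964
P(M+2) = 2 × 0.342^1 × 0.658^1 = 0.450072
P(M+4) = 0.658^2 = 0.432964
The M+2 peak is largest (0.450072); scaling to 100 gives 26.0 : 100.0 : 96.2.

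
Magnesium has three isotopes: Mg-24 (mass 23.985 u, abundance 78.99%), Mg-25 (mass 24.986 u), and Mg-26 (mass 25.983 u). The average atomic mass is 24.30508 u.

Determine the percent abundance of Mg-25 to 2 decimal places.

The remaining 21.01% is split between Mg-25 (fraction x) and Mg-26 (fraction 0.2101 − x).
Substituting: 24.986x + 25.983(0.2101 − x) = 5.3593285
(24.986 − 25.983)x = -0.0996998  ⇒  x = 0.10000, y = 0.11010
Mg-25: 10.00%, Mg-26: 11.01%.

10.00%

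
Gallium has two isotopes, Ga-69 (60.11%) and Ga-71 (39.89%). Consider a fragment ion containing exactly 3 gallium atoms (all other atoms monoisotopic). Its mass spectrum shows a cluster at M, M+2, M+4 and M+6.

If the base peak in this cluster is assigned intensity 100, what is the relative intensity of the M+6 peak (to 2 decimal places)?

Binomial terms of (0.6011 + 0.3989)^3: M 0.2172, M+2 0.4324, M+4 0.2869, M+6 0.0635 → M+2 is the base peak.
P(M+2) = C(3,1) × 0.6011^2 × 0.3989^1 = 3 × 0.36132121 × 0.3989 = 0.432393 (base)
P(M+6) = C(3,3) × 0.6011^0 × 0.3989^3 = 1 × 1.0000 × 0.06347345 = 0.063473
Relative intensity = 0.063473 / 0.432393 × 100 = 14.68

14.68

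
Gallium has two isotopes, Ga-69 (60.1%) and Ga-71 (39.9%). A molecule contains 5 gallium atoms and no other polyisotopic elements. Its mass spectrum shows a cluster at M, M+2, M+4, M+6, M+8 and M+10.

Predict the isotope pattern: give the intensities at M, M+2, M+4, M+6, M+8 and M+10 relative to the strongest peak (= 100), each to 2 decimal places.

22.69 : 75.31 : 100.00 : 66.39 : 22.04 : 2.93

Each Ga atom is independently Ga-69 (p = 0.601) or Ga-71 (q = 0.399); the cluster is the binomial expansion (p + q)^5.
P(M) = 0.601^5 = 0.078410
P(M+2) = 5 × 0.601^4 × 0.399^1 = 0.260280
P(M+4) = 10 × 0.601^3 × 0.399^2 = 0.345596
P(M+6) = 10 × 0.601^2 × 0.399^3 = 0.229439
P(M+8) = 5 × 0.601^1 × 0.399^4 = 0.076162
P(M+10) = 0.399^5 = 0.010113
The M+4 peak is largest (0.345596); scaling to 100 gives 22.69 : 75.31 : 100.00 : 66.39 : 22.04 : 2.93.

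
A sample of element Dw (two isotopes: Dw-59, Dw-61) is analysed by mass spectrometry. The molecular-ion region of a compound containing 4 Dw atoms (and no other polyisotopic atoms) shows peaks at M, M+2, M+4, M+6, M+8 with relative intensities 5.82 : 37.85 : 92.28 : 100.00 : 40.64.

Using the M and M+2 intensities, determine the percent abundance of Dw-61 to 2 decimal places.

61.92%

If p is the fraction of Dw that is Dw-59, then I(M+2)/I(M) = [C(4,1)·p^3·(1−p)] / p^4 = 4·(1−p)/p = 37.85/5.82 = 6.5034
(1−p)/p = 6.5034/4 = 1.6259  ⇒  p = 1/(1 + 1.6259) = 0.3808
Dw-59: 38.08%, Dw-61: 61.92%.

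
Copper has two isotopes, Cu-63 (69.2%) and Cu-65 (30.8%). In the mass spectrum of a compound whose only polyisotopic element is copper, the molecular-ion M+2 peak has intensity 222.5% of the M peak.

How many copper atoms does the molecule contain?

5

For n independent Cu atoms, I(M+2)/I(M) = n · (abundance Cu-65) / (abundance Cu-63) = n · 0.308/0.692.
n = 2.225 × 0.692/0.308 = 5.00 ≈ 5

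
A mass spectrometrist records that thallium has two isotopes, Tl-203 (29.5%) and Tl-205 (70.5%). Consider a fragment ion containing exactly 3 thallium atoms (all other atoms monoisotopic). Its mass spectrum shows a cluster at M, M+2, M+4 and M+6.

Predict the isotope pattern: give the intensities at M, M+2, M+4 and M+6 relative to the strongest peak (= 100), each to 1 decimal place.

5.8 : 41.8 : 100.0 : 79.7

Each Tl atom is independently Tl-203 (p = 0.295) or Tl-205 (q = 0.705); the cluster is the binomial expansion (p + q)^3.
P(M) = 0.295^3 = 0.025672
P(M+2) = 3 × 0.295^2 × 0.705^1 = 0.184058
P(M+4) = 3 × 0.295^1 × 0.705^2 = 0.439867
P(M+6) = 0.705^3 = 0.350403
The M+4 peak is largest (0.439867); scaling to 100 gives 5.8 : 41.8 : 100.0 : 79.7.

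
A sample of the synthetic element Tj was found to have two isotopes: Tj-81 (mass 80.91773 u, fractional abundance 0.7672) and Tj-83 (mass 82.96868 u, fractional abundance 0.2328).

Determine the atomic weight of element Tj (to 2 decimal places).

81.40 u

Ar = Σ fᵢ·mᵢ = 0.7672 × 80.91773 + 0.2328 × 82.96868
= 62.080082 + 19.315109 = 81.395191 u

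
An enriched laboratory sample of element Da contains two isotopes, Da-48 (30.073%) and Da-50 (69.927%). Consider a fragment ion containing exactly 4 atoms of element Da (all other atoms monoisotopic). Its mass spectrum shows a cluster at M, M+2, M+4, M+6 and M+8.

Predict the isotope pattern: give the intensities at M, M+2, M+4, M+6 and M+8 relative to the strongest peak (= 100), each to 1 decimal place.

Expanding (0.30073 + 0.69927)^4:
P(M) = 0.30073^4 = 0.008179
P(M+2) = 4 × 0.30073^3 × 0.69927^1 = 0.076074
P(M+4) = 6 × 0.30073^2 × 0.69927^2 = 0.265335
P(M+6) = 4 × 0.30073^1 × 0.69927^3 = 0.411312
P(M+8) = 0.69927^4 = 0.239100
The M+6 peak is largest (0.411312); scaling to 100 gives 2.0 : 18.5 : 64.5 : 100.0 : 58.1.

2.0 : 18.5 : 64.5 : 100.0 : 58.1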